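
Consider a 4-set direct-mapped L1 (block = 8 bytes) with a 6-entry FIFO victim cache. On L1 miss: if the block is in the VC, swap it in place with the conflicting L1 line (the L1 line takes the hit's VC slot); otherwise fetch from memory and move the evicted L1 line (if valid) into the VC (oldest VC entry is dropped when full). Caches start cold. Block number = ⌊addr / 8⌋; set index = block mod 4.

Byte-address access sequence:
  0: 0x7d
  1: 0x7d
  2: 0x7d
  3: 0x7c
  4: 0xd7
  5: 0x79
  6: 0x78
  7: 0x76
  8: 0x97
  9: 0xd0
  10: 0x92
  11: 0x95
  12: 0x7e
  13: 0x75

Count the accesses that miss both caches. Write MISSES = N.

MISSES = 4

#0 0x7d→b15/s3 MISS; vc=[]
#1 0x7d→b15/s3 L1-HIT; vc=[]
#2 0x7d→b15/s3 L1-HIT; vc=[]
#3 0x7c→b15/s3 L1-HIT; vc=[]
#4 0xd7→b26/s2 MISS; vc=[]
#5 0x79→b15/s3 L1-HIT; vc=[]
#6 0x78→b15/s3 L1-HIT; vc=[]
#7 0x76→b14/s2 MISS; vc=[26]
#8 0x97→b18/s2 MISS; vc=[26,14]
#9 0xd0→b26/s2 VC-HIT; vc=[18,14]
#10 0x92→b18/s2 VC-HIT; vc=[26,14]
#11 0x95→b18/s2 L1-HIT; vc=[26,14]
#12 0x7e→b15/s3 L1-HIT; vc=[26,14]
#13 0x75→b14/s2 VC-HIT; vc=[26,18]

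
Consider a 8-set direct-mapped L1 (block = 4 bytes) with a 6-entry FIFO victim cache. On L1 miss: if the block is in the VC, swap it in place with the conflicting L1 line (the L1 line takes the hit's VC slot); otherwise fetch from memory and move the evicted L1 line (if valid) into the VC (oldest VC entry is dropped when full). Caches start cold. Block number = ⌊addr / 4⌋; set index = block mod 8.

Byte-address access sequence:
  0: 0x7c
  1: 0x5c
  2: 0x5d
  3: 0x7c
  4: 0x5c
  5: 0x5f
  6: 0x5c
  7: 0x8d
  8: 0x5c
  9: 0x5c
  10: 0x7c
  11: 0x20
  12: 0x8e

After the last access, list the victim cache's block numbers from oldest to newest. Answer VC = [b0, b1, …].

  [0] addr=0x7c blk=31 s=7: MISS | VC []
  [1] addr=0x5c blk=23 s=7: MISS | VC [31]
  [2] addr=0x5d blk=23 s=7: L1-HIT | VC [31]
  [3] addr=0x7c blk=31 s=7: VC-HIT | VC [23]
  [4] addr=0x5c blk=23 s=7: VC-HIT | VC [31]
  [5] addr=0x5f blk=23 s=7: L1-HIT | VC [31]
  [6] addr=0x5c blk=23 s=7: L1-HIT | VC [31]
  [7] addr=0x8d blk=35 s=3: MISS | VC [31]
  [8] addr=0x5c blk=23 s=7: L1-HIT | VC [31]
  [9] addr=0x5c blk=23 s=7: L1-HIT | VC [31]
  [10] addr=0x7c blk=31 s=7: VC-HIT | VC [23]
  [11] addr=0x20 blk=8 s=0: MISS | VC [23]
  [12] addr=0x8e blk=35 s=3: L1-HIT | VC [23]

VC = [23]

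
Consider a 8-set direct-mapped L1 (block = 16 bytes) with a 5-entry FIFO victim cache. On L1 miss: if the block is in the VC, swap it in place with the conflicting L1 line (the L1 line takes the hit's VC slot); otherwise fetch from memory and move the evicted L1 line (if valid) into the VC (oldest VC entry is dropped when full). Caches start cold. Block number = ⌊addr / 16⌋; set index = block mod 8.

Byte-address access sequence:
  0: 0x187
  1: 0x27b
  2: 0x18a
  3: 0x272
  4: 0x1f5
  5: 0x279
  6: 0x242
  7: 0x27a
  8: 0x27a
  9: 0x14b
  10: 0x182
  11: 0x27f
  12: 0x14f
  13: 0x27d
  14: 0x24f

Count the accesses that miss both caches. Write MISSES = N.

MISSES = 5

  [0] addr=0x187 blk=24 s=0: MISS | VC []
  [1] addr=0x27b blk=39 s=7: MISS | VC []
  [2] addr=0x18a blk=24 s=0: L1-HIT | VC []
  [3] addr=0x272 blk=39 s=7: L1-HIT | VC []
  [4] addr=0x1f5 blk=31 s=7: MISS | VC [39]
  [5] addr=0x279 blk=39 s=7: VC-HIT | VC [31]
  [6] addr=0x242 blk=36 s=4: MISS | VC [31]
  [7] addr=0x27a blk=39 s=7: L1-HIT | VC [31]
  [8] addr=0x27a blk=39 s=7: L1-HIT | VC [31]
  [9] addr=0x14b blk=20 s=4: MISS | VC [31, 36]
  [10] addr=0x182 blk=24 s=0: L1-HIT | VC [31, 36]
  [11] addr=0x27f blk=39 s=7: L1-HIT | VC [31, 36]
  [12] addr=0x14f blk=20 s=4: L1-HIT | VC [31, 36]
  [13] addr=0x27d blk=39 s=7: L1-HIT | VC [31, 36]
  [14] addr=0x24f blk=36 s=4: VC-HIT | VC [31, 20]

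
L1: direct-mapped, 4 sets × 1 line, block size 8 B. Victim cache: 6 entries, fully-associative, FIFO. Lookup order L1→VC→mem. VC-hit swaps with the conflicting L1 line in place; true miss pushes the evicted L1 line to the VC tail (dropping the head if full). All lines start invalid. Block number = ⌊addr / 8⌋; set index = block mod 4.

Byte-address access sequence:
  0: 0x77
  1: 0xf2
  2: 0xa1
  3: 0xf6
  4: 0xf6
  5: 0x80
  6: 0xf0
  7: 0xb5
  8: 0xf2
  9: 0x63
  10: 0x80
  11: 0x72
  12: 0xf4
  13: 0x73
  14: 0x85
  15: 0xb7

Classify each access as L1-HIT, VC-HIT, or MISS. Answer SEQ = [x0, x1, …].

SEQ = [MISS, MISS, MISS, L1-HIT, L1-HIT, MISS, L1-HIT, MISS, VC-HIT, MISS, VC-HIT, VC-HIT, VC-HIT, VC-HIT, L1-HIT, VC-HIT]

0: 0x77 (blk 14, set 2) → MISS  vc=[]
1: 0xf2 (blk 30, set 2) → MISS  vc=[14]
2: 0xa1 (blk 20, set 0) → MISS  vc=[14]
3: 0xf6 (blk 30, set 2) → L1-HIT  vc=[14]
4: 0xf6 (blk 30, set 2) → L1-HIT  vc=[14]
5: 0x80 (blk 16, set 0) → MISS  vc=[14, 20]
6: 0xf0 (blk 30, set 2) → L1-HIT  vc=[14, 20]
7: 0xb5 (blk 22, set 2) → MISS  vc=[14, 20, 30]
8: 0xf2 (blk 30, set 2) → VC-HIT  vc=[14, 20, 22]
9: 0x63 (blk 12, set 0) → MISS  vc=[14, 20, 22, 16]
10: 0x80 (blk 16, set 0) → VC-HIT  vc=[14, 20, 22, 12]
11: 0x72 (blk 14, set 2) → VC-HIT  vc=[30, 20, 22, 12]
12: 0xf4 (blk 30, set 2) → VC-HIT  vc=[14, 20, 22, 12]
13: 0x73 (blk 14, set 2) → VC-HIT  vc=[30, 20, 22, 12]
14: 0x85 (blk 16, set 0) → L1-HIT  vc=[30, 20, 22, 12]
15: 0xb7 (blk 22, set 2) → VC-HIT  vc=[30, 20, 14, 12]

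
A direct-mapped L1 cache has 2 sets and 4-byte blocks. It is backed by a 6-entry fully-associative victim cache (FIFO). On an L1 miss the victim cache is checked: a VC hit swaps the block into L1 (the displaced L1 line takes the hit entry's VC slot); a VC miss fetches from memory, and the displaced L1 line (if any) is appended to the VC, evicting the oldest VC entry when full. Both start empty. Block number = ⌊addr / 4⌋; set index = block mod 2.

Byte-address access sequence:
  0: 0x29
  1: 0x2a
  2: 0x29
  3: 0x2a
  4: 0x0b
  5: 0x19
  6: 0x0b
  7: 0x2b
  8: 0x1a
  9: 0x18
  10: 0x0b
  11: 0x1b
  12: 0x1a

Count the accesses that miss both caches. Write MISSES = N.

MISSES = 3

0: 0x29 (blk 10, set 0) → MISS  vc=[]
1: 0x2a (blk 10, set 0) → L1-HIT  vc=[]
2: 0x29 (blk 10, set 0) → L1-HIT  vc=[]
3: 0x2a (blk 10, set 0) → L1-HIT  vc=[]
4: 0xb (blk 2, set 0) → MISS  vc=[10]
5: 0x19 (blk 6, set 0) → MISS  vc=[10, 2]
6: 0xb (blk 2, set 0) → VC-HIT  vc=[10, 6]
7: 0x2b (blk 10, set 0) → VC-HIT  vc=[2, 6]
8: 0x1a (blk 6, set 0) → VC-HIT  vc=[2, 10]
9: 0x18 (blk 6, set 0) → L1-HIT  vc=[2, 10]
10: 0xb (blk 2, set 0) → VC-HIT  vc=[6, 10]
11: 0x1b (blk 6, set 0) → VC-HIT  vc=[2, 10]
12: 0x1a (blk 6, set 0) → L1-HIT  vc=[2, 10]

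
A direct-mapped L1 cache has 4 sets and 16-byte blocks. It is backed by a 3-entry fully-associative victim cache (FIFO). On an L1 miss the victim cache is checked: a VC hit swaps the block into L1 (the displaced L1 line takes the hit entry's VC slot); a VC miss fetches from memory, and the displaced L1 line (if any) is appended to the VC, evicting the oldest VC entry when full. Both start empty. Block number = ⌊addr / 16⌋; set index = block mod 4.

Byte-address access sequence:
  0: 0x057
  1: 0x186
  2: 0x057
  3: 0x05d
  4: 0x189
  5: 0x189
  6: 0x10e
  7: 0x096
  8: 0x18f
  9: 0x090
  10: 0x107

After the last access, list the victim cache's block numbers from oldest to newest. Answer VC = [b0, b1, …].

#0 0x57→b5/s1 MISS; vc=[]
#1 0x186→b24/s0 MISS; vc=[]
#2 0x57→b5/s1 L1-HIT; vc=[]
#3 0x5d→b5/s1 L1-HIT; vc=[]
#4 0x189→b24/s0 L1-HIT; vc=[]
#5 0x189→b24/s0 L1-HIT; vc=[]
#6 0x10e→b16/s0 MISS; vc=[24]
#7 0x96→b9/s1 MISS; vc=[24,5]
#8 0x18f→b24/s0 VC-HIT; vc=[16,5]
#9 0x90→b9/s1 L1-HIT; vc=[16,5]
#10 0x107→b16/s0 VC-HIT; vc=[24,5]

VC = [24, 5]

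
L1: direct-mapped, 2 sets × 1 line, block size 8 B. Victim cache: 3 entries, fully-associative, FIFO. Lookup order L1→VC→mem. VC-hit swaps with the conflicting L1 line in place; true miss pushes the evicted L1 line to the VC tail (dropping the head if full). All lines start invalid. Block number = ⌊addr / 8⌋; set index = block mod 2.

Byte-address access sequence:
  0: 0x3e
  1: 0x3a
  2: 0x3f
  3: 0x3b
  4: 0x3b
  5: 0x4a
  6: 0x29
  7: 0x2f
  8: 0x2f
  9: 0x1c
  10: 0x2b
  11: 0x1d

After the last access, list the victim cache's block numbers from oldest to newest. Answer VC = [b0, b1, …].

VC = [7, 9, 5]

0: 0x3e (blk 7, set 1) → MISS  vc=[]
1: 0x3a (blk 7, set 1) → L1-HIT  vc=[]
2: 0x3f (blk 7, set 1) → L1-HIT  vc=[]
3: 0x3b (blk 7, set 1) → L1-HIT  vc=[]
4: 0x3b (blk 7, set 1) → L1-HIT  vc=[]
5: 0x4a (blk 9, set 1) → MISS  vc=[7]
6: 0x29 (blk 5, set 1) → MISS  vc=[7, 9]
7: 0x2f (blk 5, set 1) → L1-HIT  vc=[7, 9]
8: 0x2f (blk 5, set 1) → L1-HIT  vc=[7, 9]
9: 0x1c (blk 3, set 1) → MISS  vc=[7, 9, 5]
10: 0x2b (blk 5, set 1) → VC-HIT  vc=[7, 9, 3]
11: 0x1d (blk 3, set 1) → VC-HIT  vc=[7, 9, 5]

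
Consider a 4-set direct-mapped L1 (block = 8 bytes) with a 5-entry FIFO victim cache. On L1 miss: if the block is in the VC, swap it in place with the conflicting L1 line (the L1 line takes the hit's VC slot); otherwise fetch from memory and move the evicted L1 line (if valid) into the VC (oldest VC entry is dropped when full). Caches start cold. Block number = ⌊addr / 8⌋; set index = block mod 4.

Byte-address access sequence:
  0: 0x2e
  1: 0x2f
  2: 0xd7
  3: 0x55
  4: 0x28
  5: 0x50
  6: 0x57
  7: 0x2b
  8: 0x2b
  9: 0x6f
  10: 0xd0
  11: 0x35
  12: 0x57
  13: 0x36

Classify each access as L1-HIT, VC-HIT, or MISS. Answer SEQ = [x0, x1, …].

0: 0x2e (blk 5, set 1) → MISS  vc=[]
1: 0x2f (blk 5, set 1) → L1-HIT  vc=[]
2: 0xd7 (blk 26, set 2) → MISS  vc=[]
3: 0x55 (blk 10, set 2) → MISS  vc=[26]
4: 0x28 (blk 5, set 1) → L1-HIT  vc=[26]
5: 0x50 (blk 10, set 2) → L1-HIT  vc=[26]
6: 0x57 (blk 10, set 2) → L1-HIT  vc=[26]
7: 0x2b (blk 5, set 1) → L1-HIT  vc=[26]
8: 0x2b (blk 5, set 1) → L1-HIT  vc=[26]
9: 0x6f (blk 13, set 1) → MISS  vc=[26, 5]
10: 0xd0 (blk 26, set 2) → VC-HIT  vc=[10, 5]
11: 0x35 (blk 6, set 2) → MISS  vc=[10, 5, 26]
12: 0x57 (blk 10, set 2) → VC-HIT  vc=[6, 5, 26]
13: 0x36 (blk 6, set 2) → VC-HIT  vc=[10, 5, 26]

SEQ = [MISS, L1-HIT, MISS, MISS, L1-HIT, L1-HIT, L1-HIT, L1-HIT, L1-HIT, MISS, VC-HIT, MISS, VC-HIT, VC-HIT]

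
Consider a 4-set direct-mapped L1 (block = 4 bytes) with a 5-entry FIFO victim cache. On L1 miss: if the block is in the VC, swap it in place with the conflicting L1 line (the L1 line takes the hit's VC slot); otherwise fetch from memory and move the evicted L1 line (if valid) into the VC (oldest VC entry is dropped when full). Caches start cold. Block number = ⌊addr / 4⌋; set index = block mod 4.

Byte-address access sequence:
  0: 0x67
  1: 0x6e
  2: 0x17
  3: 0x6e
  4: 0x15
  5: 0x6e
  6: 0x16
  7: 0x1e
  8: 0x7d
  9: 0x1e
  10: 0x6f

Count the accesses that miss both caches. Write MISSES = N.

#0 0x67→b25/s1 MISS; vc=[]
#1 0x6e→b27/s3 MISS; vc=[]
#2 0x17→b5/s1 MISS; vc=[25]
#3 0x6e→b27/s3 L1-HIT; vc=[25]
#4 0x15→b5/s1 L1-HIT; vc=[25]
#5 0x6e→b27/s3 L1-HIT; vc=[25]
#6 0x16→b5/s1 L1-HIT; vc=[25]
#7 0x1e→b7/s3 MISS; vc=[25,27]
#8 0x7d→b31/s3 MISS; vc=[25,27,7]
#9 0x1e→b7/s3 VC-HIT; vc=[25,27,31]
#10 0x6f→b27/s3 VC-HIT; vc=[25,7,31]

MISSES = 5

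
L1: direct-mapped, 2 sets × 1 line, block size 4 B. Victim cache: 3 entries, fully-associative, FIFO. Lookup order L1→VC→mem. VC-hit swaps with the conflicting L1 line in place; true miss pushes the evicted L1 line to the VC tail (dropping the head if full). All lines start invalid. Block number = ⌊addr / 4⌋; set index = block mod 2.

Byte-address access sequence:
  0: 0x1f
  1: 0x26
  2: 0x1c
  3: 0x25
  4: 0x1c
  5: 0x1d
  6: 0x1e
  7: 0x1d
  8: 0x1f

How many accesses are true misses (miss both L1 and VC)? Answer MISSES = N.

MISSES = 2

#0 0x1f→b7/s1 MISS; vc=[]
#1 0x26→b9/s1 MISS; vc=[7]
#2 0x1c→b7/s1 VC-HIT; vc=[9]
#3 0x25→b9/s1 VC-HIT; vc=[7]
#4 0x1c→b7/s1 VC-HIT; vc=[9]
#5 0x1d→b7/s1 L1-HIT; vc=[9]
#6 0x1e→b7/s1 L1-HIT; vc=[9]
#7 0x1d→b7/s1 L1-HIT; vc=[9]
#8 0x1f→b7/s1 L1-HIT; vc=[9]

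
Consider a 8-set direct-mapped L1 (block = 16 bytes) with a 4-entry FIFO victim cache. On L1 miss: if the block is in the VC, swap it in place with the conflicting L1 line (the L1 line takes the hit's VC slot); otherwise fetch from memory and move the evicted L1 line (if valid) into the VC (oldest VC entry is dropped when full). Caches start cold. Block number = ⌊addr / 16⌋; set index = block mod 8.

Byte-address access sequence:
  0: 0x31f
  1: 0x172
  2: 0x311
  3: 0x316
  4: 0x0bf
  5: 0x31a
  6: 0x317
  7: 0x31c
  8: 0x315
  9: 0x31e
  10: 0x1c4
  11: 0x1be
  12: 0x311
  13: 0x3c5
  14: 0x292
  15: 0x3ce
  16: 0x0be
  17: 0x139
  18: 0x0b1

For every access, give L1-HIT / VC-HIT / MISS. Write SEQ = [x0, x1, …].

  [0] addr=0x31f blk=49 s=1: MISS | VC []
  [1] addr=0x172 blk=23 s=7: MISS | VC []
  [2] addr=0x311 blk=49 s=1: L1-HIT | VC []
  [3] addr=0x316 blk=49 s=1: L1-HIT | VC []
  [4] addr=0xbf blk=11 s=3: MISS | VC []
  [5] addr=0x31a blk=49 s=1: L1-HIT | VC []
  [6] addr=0x317 blk=49 s=1: L1-HIT | VC []
  [7] addr=0x31c blk=49 s=1: L1-HIT | VC []
  [8] addr=0x315 blk=49 s=1: L1-HIT | VC []
  [9] addr=0x31e blk=49 s=1: L1-HIT | VC []
  [10] addr=0x1c4 blk=28 s=4: MISS | VC []
  [11] addr=0x1be blk=27 s=3: MISS | VC [11]
  [12] addr=0x311 blk=49 s=1: L1-HIT | VC [11]
  [13] addr=0x3c5 blk=60 s=4: MISS | VC [11, 28]
  [14] addr=0x292 blk=41 s=1: MISS | VC [11, 28, 49]
  [15] addr=0x3ce blk=60 s=4: L1-HIT | VC [11, 28, 49]
  [16] addr=0xbe blk=11 s=3: VC-HIT | VC [27, 28, 49]
  [17] addr=0x139 blk=19 s=3: MISS | VC [27, 28, 49, 11]
  [18] addr=0xb1 blk=11 s=3: VC-HIT | VC [27, 28, 49, 19]

SEQ = [MISS, MISS, L1-HIT, L1-HIT, MISS, L1-HIT, L1-HIT, L1-HIT, L1-HIT, L1-HIT, MISS, MISS, L1-HIT, MISS, MISS, L1-HIT, VC-HIT, MISS, VC-HIT]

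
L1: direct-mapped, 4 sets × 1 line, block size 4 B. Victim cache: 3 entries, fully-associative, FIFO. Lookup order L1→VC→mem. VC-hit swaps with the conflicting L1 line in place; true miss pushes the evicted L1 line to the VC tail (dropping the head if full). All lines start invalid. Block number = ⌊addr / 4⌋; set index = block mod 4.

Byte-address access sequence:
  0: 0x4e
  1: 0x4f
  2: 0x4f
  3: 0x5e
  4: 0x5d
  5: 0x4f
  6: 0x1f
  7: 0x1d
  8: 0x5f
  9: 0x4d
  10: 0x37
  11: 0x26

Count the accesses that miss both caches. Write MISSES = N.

MISSES = 5

  [0] addr=0x4e blk=19 s=3: MISS | VC []
  [1] addr=0x4f blk=19 s=3: L1-HIT | VC []
  [2] addr=0x4f blk=19 s=3: L1-HIT | VC []
  [3] addr=0x5e blk=23 s=3: MISS | VC [19]
  [4] addr=0x5d blk=23 s=3: L1-HIT | VC [19]
  [5] addr=0x4f blk=19 s=3: VC-HIT | VC [23]
  [6] addr=0x1f blk=7 s=3: MISS | VC [23, 19]
  [7] addr=0x1d blk=7 s=3: L1-HIT | VC [23, 19]
  [8] addr=0x5f blk=23 s=3: VC-HIT | VC [7, 19]
  [9] addr=0x4d blk=19 s=3: VC-HIT | VC [7, 23]
  [10] addr=0x37 blk=13 s=1: MISS | VC [7, 23]
  [11] addr=0x26 blk=9 s=1: MISS | VC [7, 23, 13]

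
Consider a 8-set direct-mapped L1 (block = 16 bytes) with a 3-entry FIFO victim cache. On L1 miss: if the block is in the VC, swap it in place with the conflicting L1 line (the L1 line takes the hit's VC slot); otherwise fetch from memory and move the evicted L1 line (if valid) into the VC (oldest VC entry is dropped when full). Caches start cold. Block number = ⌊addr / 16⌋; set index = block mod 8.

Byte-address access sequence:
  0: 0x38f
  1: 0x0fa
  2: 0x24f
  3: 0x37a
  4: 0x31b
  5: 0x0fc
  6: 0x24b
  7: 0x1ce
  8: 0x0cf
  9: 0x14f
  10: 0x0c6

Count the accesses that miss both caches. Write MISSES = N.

0: 0x38f (blk 56, set 0) → MISS  vc=[]
1: 0xfa (blk 15, set 7) → MISS  vc=[]
2: 0x24f (blk 36, set 4) → MISS  vc=[]
3: 0x37a (blk 55, set 7) → MISS  vc=[15]
4: 0x31b (blk 49, set 1) → MISS  vc=[15]
5: 0xfc (blk 15, set 7) → VC-HIT  vc=[55]
6: 0x24b (blk 36, set 4) → L1-HIT  vc=[55]
7: 0x1ce (blk 28, set 4) → MISS  vc=[55, 36]
8: 0xcf (blk 12, set 4) → MISS  vc=[55, 36, 28]
9: 0x14f (blk 20, set 4) → MISS  vc=[36, 28, 12]
10: 0xc6 (blk 12, set 4) → VC-HIT  vc=[36, 28, 20]

MISSES = 8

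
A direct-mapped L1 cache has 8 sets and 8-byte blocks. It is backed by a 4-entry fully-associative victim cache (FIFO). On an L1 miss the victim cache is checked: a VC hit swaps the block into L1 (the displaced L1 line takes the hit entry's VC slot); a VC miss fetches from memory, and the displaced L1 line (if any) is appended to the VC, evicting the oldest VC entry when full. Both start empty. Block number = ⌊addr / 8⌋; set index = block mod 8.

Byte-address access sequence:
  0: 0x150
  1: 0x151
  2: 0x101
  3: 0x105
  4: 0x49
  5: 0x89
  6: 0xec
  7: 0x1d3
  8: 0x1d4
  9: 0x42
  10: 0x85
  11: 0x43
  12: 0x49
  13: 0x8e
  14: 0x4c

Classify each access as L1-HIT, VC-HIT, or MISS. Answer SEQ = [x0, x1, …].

  [0] addr=0x150 blk=42 s=2: MISS | VC []
  [1] addr=0x151 blk=42 s=2: L1-HIT | VC []
  [2] addr=0x101 blk=32 s=0: MISS | VC []
  [3] addr=0x105 blk=32 s=0: L1-HIT | VC []
  [4] addr=0x49 blk=9 s=1: MISS | VC []
  [5] addr=0x89 blk=17 s=1: MISS | VC [9]
  [6] addr=0xec blk=29 s=5: MISS | VC [9]
  [7] addr=0x1d3 blk=58 s=2: MISS | VC [9, 42]
  [8] addr=0x1d4 blk=58 s=2: L1-HIT | VC [9, 42]
  [9] addr=0x42 blk=8 s=0: MISS | VC [9, 42, 32]
  [10] addr=0x85 blk=16 s=0: MISS | VC [9, 42, 32, 8]
  [11] addr=0x43 blk=8 s=0: VC-HIT | VC [9, 42, 32, 16]
  [12] addr=0x49 blk=9 s=1: VC-HIT | VC [17, 42, 32, 16]
  [13] addr=0x8e blk=17 s=1: VC-HIT | VC [9, 42, 32, 16]
  [14] addr=0x4c blk=9 s=1: VC-HIT | VC [17, 42, 32, 16]

SEQ = [MISS, L1-HIT, MISS, L1-HIT, MISS, MISS, MISS, MISS, L1-HIT, MISS, MISS, VC-HIT, VC-HIT, VC-HIT, VC-HIT]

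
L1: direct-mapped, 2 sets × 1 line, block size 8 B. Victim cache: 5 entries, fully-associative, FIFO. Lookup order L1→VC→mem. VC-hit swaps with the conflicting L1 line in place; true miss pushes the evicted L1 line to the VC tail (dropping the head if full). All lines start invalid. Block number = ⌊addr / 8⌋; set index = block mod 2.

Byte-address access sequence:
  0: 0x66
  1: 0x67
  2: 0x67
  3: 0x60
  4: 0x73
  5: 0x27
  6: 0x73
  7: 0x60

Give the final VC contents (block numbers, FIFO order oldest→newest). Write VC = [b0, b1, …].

  [0] addr=0x66 blk=12 s=0: MISS | VC []
  [1] addr=0x67 blk=12 s=0: L1-HIT | VC []
  [2] addr=0x67 blk=12 s=0: L1-HIT | VC []
  [3] addr=0x60 blk=12 s=0: L1-HIT | VC []
  [4] addr=0x73 blk=14 s=0: MISS | VC [12]
  [5] addr=0x27 blk=4 s=0: MISS | VC [12, 14]
  [6] addr=0x73 blk=14 s=0: VC-HIT | VC [12, 4]
  [7] addr=0x60 blk=12 s=0: VC-HIT | VC [14, 4]

VC = [14, 4]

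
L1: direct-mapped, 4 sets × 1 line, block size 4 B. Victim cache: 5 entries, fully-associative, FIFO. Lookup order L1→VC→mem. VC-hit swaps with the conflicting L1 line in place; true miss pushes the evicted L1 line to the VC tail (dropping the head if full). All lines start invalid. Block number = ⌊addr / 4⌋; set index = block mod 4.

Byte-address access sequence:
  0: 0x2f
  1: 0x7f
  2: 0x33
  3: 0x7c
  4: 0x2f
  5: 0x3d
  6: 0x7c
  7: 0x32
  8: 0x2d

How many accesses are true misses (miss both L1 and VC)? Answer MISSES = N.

#0 0x2f→b11/s3 MISS; vc=[]
#1 0x7f→b31/s3 MISS; vc=[11]
#2 0x33→b12/s0 MISS; vc=[11]
#3 0x7c→b31/s3 L1-HIT; vc=[11]
#4 0x2f→b11/s3 VC-HIT; vc=[31]
#5 0x3d→b15/s3 MISS; vc=[31,11]
#6 0x7c→b31/s3 VC-HIT; vc=[15,11]
#7 0x32→b12/s0 L1-HIT; vc=[15,11]
#8 0x2d→b11/s3 VC-HIT; vc=[15,31]

MISSES = 4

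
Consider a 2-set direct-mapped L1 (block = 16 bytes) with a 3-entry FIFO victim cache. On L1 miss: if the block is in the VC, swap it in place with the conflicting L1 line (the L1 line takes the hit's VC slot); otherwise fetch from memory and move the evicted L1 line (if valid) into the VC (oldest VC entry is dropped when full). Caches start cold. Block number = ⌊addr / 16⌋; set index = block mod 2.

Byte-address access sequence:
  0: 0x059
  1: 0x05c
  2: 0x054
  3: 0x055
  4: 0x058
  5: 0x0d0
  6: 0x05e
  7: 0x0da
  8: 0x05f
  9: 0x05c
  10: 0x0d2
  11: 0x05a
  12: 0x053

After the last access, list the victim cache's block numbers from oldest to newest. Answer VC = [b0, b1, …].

VC = [13]

  [0] addr=0x59 blk=5 s=1: MISS | VC []
  [1] addr=0x5c blk=5 s=1: L1-HIT | VC []
  [2] addr=0x54 blk=5 s=1: L1-HIT | VC []
  [3] addr=0x55 blk=5 s=1: L1-HIT | VC []
  [4] addr=0x58 blk=5 s=1: L1-HIT | VC []
  [5] addr=0xd0 blk=13 s=1: MISS | VC [5]
  [6] addr=0x5e blk=5 s=1: VC-HIT | VC [13]
  [7] addr=0xda blk=13 s=1: VC-HIT | VC [5]
  [8] addr=0x5f blk=5 s=1: VC-HIT | VC [13]
  [9] addr=0x5c blk=5 s=1: L1-HIT | VC [13]
  [10] addr=0xd2 blk=13 s=1: VC-HIT | VC [5]
  [11] addr=0x5a blk=5 s=1: VC-HIT | VC [13]
  [12] addr=0x53 blk=5 s=1: L1-HIT | VC [13]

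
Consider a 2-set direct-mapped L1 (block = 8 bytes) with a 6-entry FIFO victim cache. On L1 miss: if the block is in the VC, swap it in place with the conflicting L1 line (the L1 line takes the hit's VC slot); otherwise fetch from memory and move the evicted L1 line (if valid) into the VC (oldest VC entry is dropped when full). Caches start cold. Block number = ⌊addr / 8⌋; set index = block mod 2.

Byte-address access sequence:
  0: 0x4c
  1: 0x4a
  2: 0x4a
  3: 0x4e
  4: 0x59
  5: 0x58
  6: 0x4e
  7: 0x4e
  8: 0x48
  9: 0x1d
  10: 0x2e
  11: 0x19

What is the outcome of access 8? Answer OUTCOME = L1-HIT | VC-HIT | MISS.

OUTCOME = L1-HIT

#0 0x4c→b9/s1 MISS; vc=[]
#1 0x4a→b9/s1 L1-HIT; vc=[]
#2 0x4a→b9/s1 L1-HIT; vc=[]
#3 0x4e→b9/s1 L1-HIT; vc=[]
#4 0x59→b11/s1 MISS; vc=[9]
#5 0x58→b11/s1 L1-HIT; vc=[9]
#6 0x4e→b9/s1 VC-HIT; vc=[11]
#7 0x4e→b9/s1 L1-HIT; vc=[11]
#8 0x48→b9/s1 L1-HIT; vc=[11]
#9 0x1d→b3/s1 MISS; vc=[11,9]
#10 0x2e→b5/s1 MISS; vc=[11,9,3]
#11 0x19→b3/s1 VC-HIT; vc=[11,9,5]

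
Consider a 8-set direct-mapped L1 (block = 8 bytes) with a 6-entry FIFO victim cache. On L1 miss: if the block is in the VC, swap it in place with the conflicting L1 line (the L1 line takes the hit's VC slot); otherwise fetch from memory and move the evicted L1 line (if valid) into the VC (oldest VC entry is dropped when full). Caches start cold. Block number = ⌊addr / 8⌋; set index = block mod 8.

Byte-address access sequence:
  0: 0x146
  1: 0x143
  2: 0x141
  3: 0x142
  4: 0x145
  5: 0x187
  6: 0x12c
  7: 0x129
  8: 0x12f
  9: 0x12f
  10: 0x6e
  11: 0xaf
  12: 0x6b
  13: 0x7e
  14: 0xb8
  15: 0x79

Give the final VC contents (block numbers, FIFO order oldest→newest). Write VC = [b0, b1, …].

0: 0x146 (blk 40, set 0) → MISS  vc=[]
1: 0x143 (blk 40, set 0) → L1-HIT  vc=[]
2: 0x141 (blk 40, set 0) → L1-HIT  vc=[]
3: 0x142 (blk 40, set 0) → L1-HIT  vc=[]
4: 0x145 (blk 40, set 0) → L1-HIT  vc=[]
5: 0x187 (blk 48, set 0) → MISS  vc=[40]
6: 0x12c (blk 37, set 5) → MISS  vc=[40]
7: 0x129 (blk 37, set 5) → L1-HIT  vc=[40]
8: 0x12f (blk 37, set 5) → L1-HIT  vc=[40]
9: 0x12f (blk 37, set 5) → L1-HIT  vc=[40]
10: 0x6e (blk 13, set 5) → MISS  vc=[40, 37]
11: 0xaf (blk 21, set 5) → MISS  vc=[40, 37, 13]
12: 0x6b (blk 13, set 5) → VC-HIT  vc=[40, 37, 21]
13: 0x7e (blk 15, set 7) → MISS  vc=[40, 37, 21]
14: 0xb8 (blk 23, set 7) → MISS  vc=[40, 37, 21, 15]
15: 0x79 (blk 15, set 7) → VC-HIT  vc=[40, 37, 21, 23]

VC = [40, 37, 21, 23]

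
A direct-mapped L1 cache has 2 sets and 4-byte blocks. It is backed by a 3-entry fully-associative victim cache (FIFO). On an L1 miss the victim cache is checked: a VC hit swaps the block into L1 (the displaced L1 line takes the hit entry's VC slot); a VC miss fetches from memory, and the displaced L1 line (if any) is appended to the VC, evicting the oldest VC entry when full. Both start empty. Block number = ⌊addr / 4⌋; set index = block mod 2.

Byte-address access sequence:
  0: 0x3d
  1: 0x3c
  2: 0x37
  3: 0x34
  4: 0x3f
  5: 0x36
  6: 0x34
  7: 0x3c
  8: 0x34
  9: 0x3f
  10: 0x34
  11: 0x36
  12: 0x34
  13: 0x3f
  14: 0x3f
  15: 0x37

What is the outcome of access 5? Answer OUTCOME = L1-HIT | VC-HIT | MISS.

OUTCOME = VC-HIT

#0 0x3d→b15/s1 MISS; vc=[]
#1 0x3c→b15/s1 L1-HIT; vc=[]
#2 0x37→b13/s1 MISS; vc=[15]
#3 0x34→b13/s1 L1-HIT; vc=[15]
#4 0x3f→b15/s1 VC-HIT; vc=[13]
#5 0x36→b13/s1 VC-HIT; vc=[15]
#6 0x34→b13/s1 L1-HIT; vc=[15]
#7 0x3c→b15/s1 VC-HIT; vc=[13]
#8 0x34→b13/s1 VC-HIT; vc=[15]
#9 0x3f→b15/s1 VC-HIT; vc=[13]
#10 0x34→b13/s1 VC-HIT; vc=[15]
#11 0x36→b13/s1 L1-HIT; vc=[15]
#12 0x34→b13/s1 L1-HIT; vc=[15]
#13 0x3f→b15/s1 VC-HIT; vc=[13]
#14 0x3f→b15/s1 L1-HIT; vc=[13]
#15 0x37→b13/s1 VC-HIT; vc=[15]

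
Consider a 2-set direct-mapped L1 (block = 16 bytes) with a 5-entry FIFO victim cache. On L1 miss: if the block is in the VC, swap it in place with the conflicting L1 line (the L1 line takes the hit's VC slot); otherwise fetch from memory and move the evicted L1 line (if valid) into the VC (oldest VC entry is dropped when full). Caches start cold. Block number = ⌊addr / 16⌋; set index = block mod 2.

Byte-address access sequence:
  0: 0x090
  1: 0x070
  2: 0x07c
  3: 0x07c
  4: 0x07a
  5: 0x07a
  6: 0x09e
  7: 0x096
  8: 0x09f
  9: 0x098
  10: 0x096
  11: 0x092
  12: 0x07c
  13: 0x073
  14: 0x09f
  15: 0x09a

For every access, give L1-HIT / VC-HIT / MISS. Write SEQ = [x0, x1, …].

  [0] addr=0x90 blk=9 s=1: MISS | VC []
  [1] addr=0x70 blk=7 s=1: MISS | VC [9]
  [2] addr=0x7c blk=7 s=1: L1-HIT | VC [9]
  [3] addr=0x7c blk=7 s=1: L1-HIT | VC [9]
  [4] addr=0x7a blk=7 s=1: L1-HIT | VC [9]
  [5] addr=0x7a blk=7 s=1: L1-HIT | VC [9]
  [6] addr=0x9e blk=9 s=1: VC-HIT | VC [7]
  [7] addr=0x96 blk=9 s=1: L1-HIT | VC [7]
  [8] addr=0x9f blk=9 s=1: L1-HIT | VC [7]
  [9] addr=0x98 blk=9 s=1: L1-HIT | VC [7]
  [10] addr=0x96 blk=9 s=1: L1-HIT | VC [7]
  [11] addr=0x92 blk=9 s=1: L1-HIT | VC [7]
  [12] addr=0x7c blk=7 s=1: VC-HIT | VC [9]
  [13] addr=0x73 blk=7 s=1: L1-HIT | VC [9]
  [14] addr=0x9f blk=9 s=1: VC-HIT | VC [7]
  [15] addr=0x9a blk=9 s=1: L1-HIT | VC [7]

SEQ = [MISS, MISS, L1-HIT, L1-HIT, L1-HIT, L1-HIT, VC-HIT, L1-HIT, L1-HIT, L1-HIT, L1-HIT, L1-HIT, VC-HIT, L1-HIT, VC-HIT, L1-HIT]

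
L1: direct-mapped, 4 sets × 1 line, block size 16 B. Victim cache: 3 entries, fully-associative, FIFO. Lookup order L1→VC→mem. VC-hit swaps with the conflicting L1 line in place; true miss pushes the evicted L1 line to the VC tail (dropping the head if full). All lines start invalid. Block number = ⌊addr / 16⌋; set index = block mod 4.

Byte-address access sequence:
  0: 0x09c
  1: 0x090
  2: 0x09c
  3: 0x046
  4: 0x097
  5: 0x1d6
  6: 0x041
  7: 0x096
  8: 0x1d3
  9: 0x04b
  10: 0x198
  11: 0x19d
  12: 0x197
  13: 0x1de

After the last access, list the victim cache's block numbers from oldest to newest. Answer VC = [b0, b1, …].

VC = [9, 25]

#0 0x9c→b9/s1 MISS; vc=[]
#1 0x90→b9/s1 L1-HIT; vc=[]
#2 0x9c→b9/s1 L1-HIT; vc=[]
#3 0x46→b4/s0 MISS; vc=[]
#4 0x97→b9/s1 L1-HIT; vc=[]
#5 0x1d6→b29/s1 MISS; vc=[9]
#6 0x41→b4/s0 L1-HIT; vc=[9]
#7 0x96→b9/s1 VC-HIT; vc=[29]
#8 0x1d3→b29/s1 VC-HIT; vc=[9]
#9 0x4b→b4/s0 L1-HIT; vc=[9]
#10 0x198→b25/s1 MISS; vc=[9,29]
#11 0x19d→b25/s1 L1-HIT; vc=[9,29]
#12 0x197→b25/s1 L1-HIT; vc=[9,29]
#13 0x1de→b29/s1 VC-HIT; vc=[9,25]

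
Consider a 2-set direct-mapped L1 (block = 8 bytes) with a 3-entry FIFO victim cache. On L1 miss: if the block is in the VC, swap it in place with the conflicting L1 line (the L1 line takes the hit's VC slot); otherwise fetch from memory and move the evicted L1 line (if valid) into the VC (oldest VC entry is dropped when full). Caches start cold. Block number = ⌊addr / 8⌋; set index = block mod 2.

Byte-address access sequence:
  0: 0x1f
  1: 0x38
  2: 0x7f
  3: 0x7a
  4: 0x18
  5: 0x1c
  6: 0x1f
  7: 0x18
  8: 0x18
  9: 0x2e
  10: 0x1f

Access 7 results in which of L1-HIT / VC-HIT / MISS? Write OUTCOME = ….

#0 0x1f→b3/s1 MISS; vc=[]
#1 0x38→b7/s1 MISS; vc=[3]
#2 0x7f→b15/s1 MISS; vc=[3,7]
#3 0x7a→b15/s1 L1-HIT; vc=[3,7]
#4 0x18→b3/s1 VC-HIT; vc=[15,7]
#5 0x1c→b3/s1 L1-HIT; vc=[15,7]
#6 0x1f→b3/s1 L1-HIT; vc=[15,7]
#7 0x18→b3/s1 L1-HIT; vc=[15,7]
#8 0x18→b3/s1 L1-HIT; vc=[15,7]
#9 0x2e→b5/s1 MISS; vc=[15,7,3]
#10 0x1f→b3/s1 VC-HIT; vc=[15,7,5]

OUTCOME = L1-HIT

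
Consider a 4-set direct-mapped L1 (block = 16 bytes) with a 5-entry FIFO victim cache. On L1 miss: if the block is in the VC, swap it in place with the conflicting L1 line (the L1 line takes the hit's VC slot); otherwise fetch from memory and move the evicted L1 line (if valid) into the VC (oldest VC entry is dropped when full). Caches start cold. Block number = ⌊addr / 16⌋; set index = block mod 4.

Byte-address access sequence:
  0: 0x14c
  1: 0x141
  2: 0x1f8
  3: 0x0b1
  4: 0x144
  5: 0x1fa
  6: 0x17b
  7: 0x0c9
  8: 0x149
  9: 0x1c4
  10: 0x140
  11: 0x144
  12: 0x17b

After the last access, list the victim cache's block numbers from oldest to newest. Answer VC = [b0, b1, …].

#0 0x14c→b20/s0 MISS; vc=[]
#1 0x141→b20/s0 L1-HIT; vc=[]
#2 0x1f8→b31/s3 MISS; vc=[]
#3 0xb1→b11/s3 MISS; vc=[31]
#4 0x144→b20/s0 L1-HIT; vc=[31]
#5 0x1fa→b31/s3 VC-HIT; vc=[11]
#6 0x17b→b23/s3 MISS; vc=[11,31]
#7 0xc9→b12/s0 MISS; vc=[11,31,20]
#8 0x149→b20/s0 VC-HIT; vc=[11,31,12]
#9 0x1c4→b28/s0 MISS; vc=[11,31,12,20]
#10 0x140→b20/s0 VC-HIT; vc=[11,31,12,28]
#11 0x144→b20/s0 L1-HIT; vc=[11,31,12,28]
#12 0x17b→b23/s3 L1-HIT; vc=[11,31,12,28]

VC = [11, 31, 12, 28]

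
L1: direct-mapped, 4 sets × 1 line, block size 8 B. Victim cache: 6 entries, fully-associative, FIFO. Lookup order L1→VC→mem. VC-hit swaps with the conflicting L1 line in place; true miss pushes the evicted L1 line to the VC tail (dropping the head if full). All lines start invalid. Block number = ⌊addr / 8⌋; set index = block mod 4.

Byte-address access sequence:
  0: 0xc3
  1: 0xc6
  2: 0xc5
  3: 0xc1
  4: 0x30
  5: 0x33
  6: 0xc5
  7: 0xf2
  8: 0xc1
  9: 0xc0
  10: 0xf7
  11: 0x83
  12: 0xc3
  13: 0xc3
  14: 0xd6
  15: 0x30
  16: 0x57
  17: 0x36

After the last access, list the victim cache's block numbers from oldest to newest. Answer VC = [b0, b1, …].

VC = [26, 16, 30, 10]

0: 0xc3 (blk 24, set 0) → MISS  vc=[]
1: 0xc6 (blk 24, set 0) → L1-HIT  vc=[]
2: 0xc5 (blk 24, set 0) → L1-HIT  vc=[]
3: 0xc1 (blk 24, set 0) → L1-HIT  vc=[]
4: 0x30 (blk 6, set 2) → MISS  vc=[]
5: 0x33 (blk 6, set 2) → L1-HIT  vc=[]
6: 0xc5 (blk 24, set 0) → L1-HIT  vc=[]
7: 0xf2 (blk 30, set 2) → MISS  vc=[6]
8: 0xc1 (blk 24, set 0) → L1-HIT  vc=[6]
9: 0xc0 (blk 24, set 0) → L1-HIT  vc=[6]
10: 0xf7 (blk 30, set 2) → L1-HIT  vc=[6]
11: 0x83 (blk 16, set 0) → MISS  vc=[6, 24]
12: 0xc3 (blk 24, set 0) → VC-HIT  vc=[6, 16]
13: 0xc3 (blk 24, set 0) → L1-HIT  vc=[6, 16]
14: 0xd6 (blk 26, set 2) → MISS  vc=[6, 16, 30]
15: 0x30 (blk 6, set 2) → VC-HIT  vc=[26, 16, 30]
16: 0x57 (blk 10, set 2) → MISS  vc=[26, 16, 30, 6]
17: 0x36 (blk 6, set 2) → VC-HIT  vc=[26, 16, 30, 10]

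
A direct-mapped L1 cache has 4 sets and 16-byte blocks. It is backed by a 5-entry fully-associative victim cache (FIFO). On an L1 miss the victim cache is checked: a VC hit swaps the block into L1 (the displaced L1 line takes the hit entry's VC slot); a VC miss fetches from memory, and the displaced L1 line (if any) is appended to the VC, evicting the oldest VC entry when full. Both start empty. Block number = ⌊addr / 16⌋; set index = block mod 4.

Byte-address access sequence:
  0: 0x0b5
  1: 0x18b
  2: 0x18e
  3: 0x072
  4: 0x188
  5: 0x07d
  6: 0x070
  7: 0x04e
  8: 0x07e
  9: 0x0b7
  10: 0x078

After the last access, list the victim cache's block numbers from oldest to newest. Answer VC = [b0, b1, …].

  [0] addr=0xb5 blk=11 s=3: MISS | VC []
  [1] addr=0x18b blk=24 s=0: MISS | VC []
  [2] addr=0x18e blk=24 s=0: L1-HIT | VC []
  [3] addr=0x72 blk=7 s=3: MISS | VC [11]
  [4] addr=0x188 blk=24 s=0: L1-HIT | VC [11]
  [5] addr=0x7d blk=7 s=3: L1-HIT | VC [11]
  [6] addr=0x70 blk=7 s=3: L1-HIT | VC [11]
  [7] addr=0x4e blk=4 s=0: MISS | VC [11, 24]
  [8] addr=0x7e blk=7 s=3: L1-HIT | VC [11, 24]
  [9] addr=0xb7 blk=11 s=3: VC-HIT | VC [7, 24]
  [10] addr=0x78 blk=7 s=3: VC-HIT | VC [11, 24]

VC = [11, 24]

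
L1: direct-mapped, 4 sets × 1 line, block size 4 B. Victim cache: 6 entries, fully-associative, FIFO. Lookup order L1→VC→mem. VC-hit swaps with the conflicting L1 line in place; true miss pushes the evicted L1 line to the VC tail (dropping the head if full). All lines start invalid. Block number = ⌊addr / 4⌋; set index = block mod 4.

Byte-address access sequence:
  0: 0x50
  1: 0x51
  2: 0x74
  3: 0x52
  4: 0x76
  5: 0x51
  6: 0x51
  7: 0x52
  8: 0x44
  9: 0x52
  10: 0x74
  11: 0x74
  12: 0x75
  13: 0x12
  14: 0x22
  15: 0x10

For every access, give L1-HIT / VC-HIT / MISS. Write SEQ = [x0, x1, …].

SEQ = [MISS, L1-HIT, MISS, L1-HIT, L1-HIT, L1-HIT, L1-HIT, L1-HIT, MISS, L1-HIT, VC-HIT, L1-HIT, L1-HIT, MISS, MISS, VC-HIT]

0: 0x50 (blk 20, set 0) → MISS  vc=[]
1: 0x51 (blk 20, set 0) → L1-HIT  vc=[]
2: 0x74 (blk 29, set 1) → MISS  vc=[]
3: 0x52 (blk 20, set 0) → L1-HIT  vc=[]
4: 0x76 (blk 29, set 1) → L1-HIT  vc=[]
5: 0x51 (blk 20, set 0) → L1-HIT  vc=[]
6: 0x51 (blk 20, set 0) → L1-HIT  vc=[]
7: 0x52 (blk 20, set 0) → L1-HIT  vc=[]
8: 0x44 (blk 17, set 1) → MISS  vc=[29]
9: 0x52 (blk 20, set 0) → L1-HIT  vc=[29]
10: 0x74 (blk 29, set 1) → VC-HIT  vc=[17]
11: 0x74 (blk 29, set 1) → L1-HIT  vc=[17]
12: 0x75 (blk 29, set 1) → L1-HIT  vc=[17]
13: 0x12 (blk 4, set 0) → MISS  vc=[17, 20]
14: 0x22 (blk 8, set 0) → MISS  vc=[17, 20, 4]
15: 0x10 (blk 4, set 0) → VC-HIT  vc=[17, 20, 8]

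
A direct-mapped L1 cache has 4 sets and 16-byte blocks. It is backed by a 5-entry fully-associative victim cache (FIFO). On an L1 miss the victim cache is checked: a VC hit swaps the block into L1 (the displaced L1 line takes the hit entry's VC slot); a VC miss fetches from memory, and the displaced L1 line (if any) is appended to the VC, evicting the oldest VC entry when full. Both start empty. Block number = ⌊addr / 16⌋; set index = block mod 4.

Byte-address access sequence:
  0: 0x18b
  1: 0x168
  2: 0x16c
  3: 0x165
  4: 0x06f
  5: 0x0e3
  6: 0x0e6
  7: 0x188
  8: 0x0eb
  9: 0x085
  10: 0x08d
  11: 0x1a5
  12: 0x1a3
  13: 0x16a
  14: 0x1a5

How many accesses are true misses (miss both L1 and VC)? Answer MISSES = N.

MISSES = 6

#0 0x18b→b24/s0 MISS; vc=[]
#1 0x168→b22/s2 MISS; vc=[]
#2 0x16c→b22/s2 L1-HIT; vc=[]
#3 0x165→b22/s2 L1-HIT; vc=[]
#4 0x6f→b6/s2 MISS; vc=[22]
#5 0xe3→b14/s2 MISS; vc=[22,6]
#6 0xe6→b14/s2 L1-HIT; vc=[22,6]
#7 0x188→b24/s0 L1-HIT; vc=[22,6]
#8 0xeb→b14/s2 L1-HIT; vc=[22,6]
#9 0x85→b8/s0 MISS; vc=[22,6,24]
#10 0x8d→b8/s0 L1-HIT; vc=[22,6,24]
#11 0x1a5→b26/s2 MISS; vc=[22,6,24,14]
#12 0x1a3→b26/s2 L1-HIT; vc=[22,6,24,14]
#13 0x16a→b22/s2 VC-HIT; vc=[26,6,24,14]
#14 0x1a5→b26/s2 VC-HIT; vc=[22,6,24,14]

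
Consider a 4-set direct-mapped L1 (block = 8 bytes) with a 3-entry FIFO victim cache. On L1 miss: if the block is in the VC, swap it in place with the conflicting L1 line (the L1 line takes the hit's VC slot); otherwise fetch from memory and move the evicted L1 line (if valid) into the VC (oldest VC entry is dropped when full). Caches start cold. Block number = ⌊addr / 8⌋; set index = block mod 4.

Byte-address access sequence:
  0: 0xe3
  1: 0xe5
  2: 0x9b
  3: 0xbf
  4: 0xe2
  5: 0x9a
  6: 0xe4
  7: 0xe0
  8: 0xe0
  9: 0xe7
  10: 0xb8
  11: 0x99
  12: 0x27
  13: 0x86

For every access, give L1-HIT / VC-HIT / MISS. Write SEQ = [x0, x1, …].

  [0] addr=0xe3 blk=28 s=0: MISS | VC []
  [1] addr=0xe5 blk=28 s=0: L1-HIT | VC []
  [2] addr=0x9b blk=19 s=3: MISS | VC []
  [3] addr=0xbf blk=23 s=3: MISS | VC [19]
  [4] addr=0xe2 blk=28 s=0: L1-HIT | VC [19]
  [5] addr=0x9a blk=19 s=3: VC-HIT | VC [23]
  [6] addr=0xe4 blk=28 s=0: L1-HIT | VC [23]
  [7] addr=0xe0 blk=28 s=0: L1-HIT | VC [23]
  [8] addr=0xe0 blk=28 s=0: L1-HIT | VC [23]
  [9] addr=0xe7 blk=28 s=0: L1-HIT | VC [23]
  [10] addr=0xb8 blk=23 s=3: VC-HIT | VC [19]
  [11] addr=0x99 blk=19 s=3: VC-HIT | VC [23]
  [12] addr=0x27 blk=4 s=0: MISS | VC [23, 28]
  [13] addr=0x86 blk=16 s=0: MISS | VC [23, 28, 4]

SEQ = [MISS, L1-HIT, MISS, MISS, L1-HIT, VC-HIT, L1-HIT, L1-HIT, L1-HIT, L1-HIT, VC-HIT, VC-HIT, MISS, MISS]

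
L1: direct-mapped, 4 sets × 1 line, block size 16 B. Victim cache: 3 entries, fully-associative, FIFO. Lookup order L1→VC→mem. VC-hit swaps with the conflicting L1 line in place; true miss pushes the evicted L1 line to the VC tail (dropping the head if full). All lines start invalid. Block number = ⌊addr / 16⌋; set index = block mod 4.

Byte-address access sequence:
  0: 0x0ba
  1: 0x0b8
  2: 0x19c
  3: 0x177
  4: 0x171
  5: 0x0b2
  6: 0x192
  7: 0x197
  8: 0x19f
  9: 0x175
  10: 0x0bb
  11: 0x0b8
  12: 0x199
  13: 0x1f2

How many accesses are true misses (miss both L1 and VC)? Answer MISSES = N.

MISSES = 4

  [0] addr=0xba blk=11 s=3: MISS | VC []
  [1] addr=0xb8 blk=11 s=3: L1-HIT | VC []
  [2] addr=0x19c blk=25 s=1: MISS | VC []
  [3] addr=0x177 blk=23 s=3: MISS | VC [11]
  [4] addr=0x171 blk=23 s=3: L1-HIT | VC [11]
  [5] addr=0xb2 blk=11 s=3: VC-HIT | VC [23]
  [6] addr=0x192 blk=25 s=1: L1-HIT | VC [23]
  [7] addr=0x197 blk=25 s=1: L1-HIT | VC [23]
  [8] addr=0x19f blk=25 s=1: L1-HIT | VC [23]
  [9] addr=0x175 blk=23 s=3: VC-HIT | VC [11]
  [10] addr=0xbb blk=11 s=3: VC-HIT | VC [23]
  [11] addr=0xb8 blk=11 s=3: L1-HIT | VC [23]
  [12] addr=0x199 blk=25 s=1: L1-HIT | VC [23]
  [13] addr=0x1f2 blk=31 s=3: MISS | VC [23, 11]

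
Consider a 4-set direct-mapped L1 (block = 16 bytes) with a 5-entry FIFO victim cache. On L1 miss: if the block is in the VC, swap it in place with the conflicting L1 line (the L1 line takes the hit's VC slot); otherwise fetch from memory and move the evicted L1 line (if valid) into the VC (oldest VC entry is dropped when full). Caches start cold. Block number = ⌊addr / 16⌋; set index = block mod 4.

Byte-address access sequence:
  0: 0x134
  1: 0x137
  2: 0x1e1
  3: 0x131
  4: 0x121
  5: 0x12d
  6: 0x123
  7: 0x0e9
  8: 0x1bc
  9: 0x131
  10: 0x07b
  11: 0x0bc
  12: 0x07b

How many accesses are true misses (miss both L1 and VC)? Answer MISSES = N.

MISSES = 7

0: 0x134 (blk 19, set 3) → MISS  vc=[]
1: 0x137 (blk 19, set 3) → L1-HIT  vc=[]
2: 0x1e1 (blk 30, set 2) → MISS  vc=[]
3: 0x131 (blk 19, set 3) → L1-HIT  vc=[]
4: 0x121 (blk 18, set 2) → MISS  vc=[30]
5: 0x12d (blk 18, set 2) → L1-HIT  vc=[30]
6: 0x123 (blk 18, set 2) → L1-HIT  vc=[30]
7: 0xe9 (blk 14, set 2) → MISS  vc=[30, 18]
8: 0x1bc (blk 27, set 3) → MISS  vc=[30, 18, 19]
9: 0x131 (blk 19, set 3) → VC-HIT  vc=[30, 18, 27]
10: 0x7b (blk 7, set 3) → MISS  vc=[30, 18, 27, 19]
11: 0xbc (blk 11, set 3) → MISS  vc=[30, 18, 27, 19, 7]
12: 0x7b (blk 7, set 3) → VC-HIT  vc=[30, 18, 27, 19, 11]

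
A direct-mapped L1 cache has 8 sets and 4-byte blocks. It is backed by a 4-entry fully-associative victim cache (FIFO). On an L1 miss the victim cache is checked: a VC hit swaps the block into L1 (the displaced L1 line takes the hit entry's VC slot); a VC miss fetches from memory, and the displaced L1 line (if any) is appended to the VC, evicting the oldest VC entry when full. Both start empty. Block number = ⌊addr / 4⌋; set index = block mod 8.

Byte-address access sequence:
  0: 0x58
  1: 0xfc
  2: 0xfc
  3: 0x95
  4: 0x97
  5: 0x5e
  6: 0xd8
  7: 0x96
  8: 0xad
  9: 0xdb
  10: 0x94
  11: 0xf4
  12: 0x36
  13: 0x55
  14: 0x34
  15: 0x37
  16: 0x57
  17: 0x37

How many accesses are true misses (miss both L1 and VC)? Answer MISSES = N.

MISSES = 9

#0 0x58→b22/s6 MISS; vc=[]
#1 0xfc→b63/s7 MISS; vc=[]
#2 0xfc→b63/s7 L1-HIT; vc=[]
#3 0x95→b37/s5 MISS; vc=[]
#4 0x97→b37/s5 L1-HIT; vc=[]
#5 0x5e→b23/s7 MISS; vc=[63]
#6 0xd8→b54/s6 MISS; vc=[63,22]
#7 0x96→b37/s5 L1-HIT; vc=[63,22]
#8 0xad→b43/s3 MISS; vc=[63,22]
#9 0xdb→b54/s6 L1-HIT; vc=[63,22]
#10 0x94→b37/s5 L1-HIT; vc=[63,22]
#11 0xf4→b61/s5 MISS; vc=[63,22,37]
#12 0x36→b13/s5 MISS; vc=[63,22,37,61]
#13 0x55→b21/s5 MISS; vc=[22,37,61,13]
#14 0x34→b13/s5 VC-HIT; vc=[22,37,61,21]
#15 0x37→b13/s5 L1-HIT; vc=[22,37,61,21]
#16 0x57→b21/s5 VC-HIT; vc=[22,37,61,13]
#17 0x37→b13/s5 VC-HIT; vc=[22,37,61,21]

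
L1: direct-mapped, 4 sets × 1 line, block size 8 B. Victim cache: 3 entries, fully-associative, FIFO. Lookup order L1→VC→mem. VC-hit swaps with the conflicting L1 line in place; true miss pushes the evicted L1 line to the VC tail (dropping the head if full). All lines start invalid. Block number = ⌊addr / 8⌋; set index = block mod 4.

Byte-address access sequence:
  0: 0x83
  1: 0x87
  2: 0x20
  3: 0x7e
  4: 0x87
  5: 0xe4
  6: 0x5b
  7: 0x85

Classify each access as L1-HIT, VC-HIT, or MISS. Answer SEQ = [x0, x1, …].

#0 0x83→b16/s0 MISS; vc=[]
#1 0x87→b16/s0 L1-HIT; vc=[]
#2 0x20→b4/s0 MISS; vc=[16]
#3 0x7e→b15/s3 MISS; vc=[16]
#4 0x87→b16/s0 VC-HIT; vc=[4]
#5 0xe4→b28/s0 MISS; vc=[4,16]
#6 0x5b→b11/s3 MISS; vc=[4,16,15]
#7 0x85→b16/s0 VC-HIT; vc=[4,28,15]

SEQ = [MISS, L1-HIT, MISS, MISS, VC-HIT, MISS, MISS, VC-HIT]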